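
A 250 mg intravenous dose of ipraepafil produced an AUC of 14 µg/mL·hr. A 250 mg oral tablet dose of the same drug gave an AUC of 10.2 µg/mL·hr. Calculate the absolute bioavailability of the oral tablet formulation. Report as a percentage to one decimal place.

F = 72.9%

F = (AUC_ev / D_ev) / (AUC_iv / D_iv)
  = (10.2/250) / (14/250)
  = 0.0408 / 0.056 = 0.7286
  = 72.86%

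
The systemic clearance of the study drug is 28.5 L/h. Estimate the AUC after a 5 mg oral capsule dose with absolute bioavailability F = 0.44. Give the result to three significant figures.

AUC = 0.0772 mg/L·h

AUC_0→∞ = F × Dose / CL
        = 0.44 × 5 / 28.5 = 0.077193 mg/L·h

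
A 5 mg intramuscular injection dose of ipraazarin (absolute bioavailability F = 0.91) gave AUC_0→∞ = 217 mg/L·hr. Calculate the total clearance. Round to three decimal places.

CL = 0.021 L/hr

CL = F × Dose / AUC_0→∞
   = 0.91 × 5 / 217 = 0.0209677 L/hr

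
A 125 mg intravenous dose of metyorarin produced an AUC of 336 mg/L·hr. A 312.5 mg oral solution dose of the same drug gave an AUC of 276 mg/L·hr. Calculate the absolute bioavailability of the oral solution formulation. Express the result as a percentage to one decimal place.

F = (AUC_ev / D_ev) / (AUC_iv / D_iv)
  = (276/312.5) / (336/125)
  = 0.8832 / 2.688 = 0.3286
  = 32.86%

F = 32.9%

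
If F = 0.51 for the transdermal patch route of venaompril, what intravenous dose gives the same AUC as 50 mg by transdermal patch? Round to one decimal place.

Systemic exposure from an extravascular dose = F × D_ev, so the equivalent IV dose is F × D_ev.
D_iv = F × D_ev = 0.51 × 50 = 25.5 mg

D_iv = 25.5 mg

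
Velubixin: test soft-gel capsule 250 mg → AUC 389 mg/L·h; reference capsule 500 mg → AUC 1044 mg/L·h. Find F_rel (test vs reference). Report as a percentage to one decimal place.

F_rel = 74.5%

F_rel = (AUC_test/D_test) / (AUC_ref/D_ref)
      = (389/250) / (1044/500)
      = 1.556 / 2.088 = 0.7452 = 74.52%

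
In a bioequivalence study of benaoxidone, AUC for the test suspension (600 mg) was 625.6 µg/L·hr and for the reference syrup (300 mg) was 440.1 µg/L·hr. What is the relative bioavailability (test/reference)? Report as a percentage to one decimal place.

F_rel = (AUC_test/D_test) / (AUC_ref/D_ref)
      = (625.6/600) / (440.1/300)
      = 1.04267 / 1.467 = 0.7107 = 71.07%

F_rel = 71.1%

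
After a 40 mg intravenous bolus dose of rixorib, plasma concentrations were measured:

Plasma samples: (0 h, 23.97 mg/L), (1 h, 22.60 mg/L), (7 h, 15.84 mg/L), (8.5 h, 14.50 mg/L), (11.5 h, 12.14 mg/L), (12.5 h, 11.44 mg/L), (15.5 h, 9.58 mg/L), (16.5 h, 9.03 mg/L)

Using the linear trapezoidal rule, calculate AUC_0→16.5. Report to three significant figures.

AUC = 254 mg/L·h

Trapezoidal AUC_0→16.5:
  [0→1]: (23.97+22.60)/2 × 1 = 23.285
  [1→7]: (22.60+15.84)/2 × 6 = 115.32
  [7→8.5]: (15.84+14.50)/2 × 1.5 = 22.755
  [8.5→11.5]: (14.50+12.14)/2 × 3 = 39.96
  [11.5→12.5]: (12.14+11.44)/2 × 1 = 11.79
  [12.5→15.5]: (11.44+9.58)/2 × 3 = 31.53
  [15.5→16.5]: (9.58+9.03)/2 × 1 = 9.305
  Sum = 253.945 mg/L·h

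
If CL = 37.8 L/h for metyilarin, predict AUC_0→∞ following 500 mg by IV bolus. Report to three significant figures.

AUC = 13.2 mg/L·h

AUC_0→∞ = Dose_iv / CL
        = 500 / 37.8 = 13.2275 mg/L·h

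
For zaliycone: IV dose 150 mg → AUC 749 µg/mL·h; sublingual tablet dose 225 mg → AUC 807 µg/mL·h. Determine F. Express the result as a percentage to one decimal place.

F = 71.8%

F = (AUC_ev / D_ev) / (AUC_iv / D_iv)
  = (807/225) / (749/150)
  = 3.58667 / 4.99333 = 0.7183
  = 71.83%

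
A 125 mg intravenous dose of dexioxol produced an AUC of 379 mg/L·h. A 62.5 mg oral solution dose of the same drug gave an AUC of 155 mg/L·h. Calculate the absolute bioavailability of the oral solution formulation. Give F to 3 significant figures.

F = 0.818

F = (AUC_ev / D_ev) / (AUC_iv / D_iv)
  = (155/62.5) / (379/125)
  = 2.48 / 3.032 = 0.8179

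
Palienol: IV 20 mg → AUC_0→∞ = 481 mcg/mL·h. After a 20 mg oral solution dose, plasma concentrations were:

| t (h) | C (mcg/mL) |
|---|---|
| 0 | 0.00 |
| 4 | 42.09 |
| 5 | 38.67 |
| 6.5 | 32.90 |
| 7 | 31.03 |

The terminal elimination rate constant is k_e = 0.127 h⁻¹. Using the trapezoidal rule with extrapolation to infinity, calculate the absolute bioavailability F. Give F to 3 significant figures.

Trapezoidal AUC_0→7 (oral solution):
  [0→4]: (0.00+42.09)/2 × 4 = 84.18
  [4→5]: (42.09+38.67)/2 × 1 = 40.38
  [5→6.5]: (38.67+32.90)/2 × 1.5 = 53.6775
  [6.5→7]: (32.90+31.03)/2 × 0.5 = 15.9825
  Sum = 194.22 mcg/mL·h
Tail: C_last/k_e = 31.03/0.127 = 244.331
AUC_0→∞ (oral solution) = 194.22 + 244.331 = 438.551 mcg/mL·h
F = (AUC_ev/D_ev)/(AUC_iv/D_iv) = (438.551/20)/(481/20) = 21.92755/24.05 = 0.9117

F = 0.912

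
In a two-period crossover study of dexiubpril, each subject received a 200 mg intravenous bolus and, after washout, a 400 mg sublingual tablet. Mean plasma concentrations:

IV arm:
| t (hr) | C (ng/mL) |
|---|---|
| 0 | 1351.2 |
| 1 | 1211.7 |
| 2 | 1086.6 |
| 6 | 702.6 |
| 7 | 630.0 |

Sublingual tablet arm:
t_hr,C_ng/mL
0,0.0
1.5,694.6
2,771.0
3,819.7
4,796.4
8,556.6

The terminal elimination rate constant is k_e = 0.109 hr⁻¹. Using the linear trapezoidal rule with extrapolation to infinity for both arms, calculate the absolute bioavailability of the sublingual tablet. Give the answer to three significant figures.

Trapezoidal AUC_0→7 (IV):
  [0→1]: (1351.2+1211.7)/2 × 1 = 1281.45
  [1→2]: (1211.7+1086.6)/2 × 1 = 1149.15
  [2→6]: (1086.6+702.6)/2 × 4 = 3578.4
  [6→7]: (702.6+630.0)/2 × 1 = 666.3
  Sum = 6675.3 ng/mL·hr
IV tail: 630.0/0.109 = 5779.817; AUC_iv,0→∞ = 6675.3 + 5779.817 = 12455.117 ng/mL·hr
Trapezoidal AUC_0→8 (sublingual tablet):
  [0→1.5]: (0.0+694.6)/2 × 1.5 = 520.95
  [1.5→2]: (694.6+771.0)/2 × 0.5 = 366.4
  [2→3]: (771.0+819.7)/2 × 1 = 795.35
  [3→4]: (819.7+796.4)/2 × 1 = 808.05
  [4→8]: (796.4+556.6)/2 × 4 = 2706.0
  Sum = 5196.75 ng/mL·hr
sublingual tablet tail: 556.6/0.109 = 5106.422; AUC_ev,0→∞ = 5196.75 + 5106.422 = 10303.172 ng/mL·hr
F = (AUC_ev/D_ev)/(AUC_iv/D_iv) = (10303.172/400)/(12455.117/200) = 25.75793/62.275585 = 0.4136

F = 0.414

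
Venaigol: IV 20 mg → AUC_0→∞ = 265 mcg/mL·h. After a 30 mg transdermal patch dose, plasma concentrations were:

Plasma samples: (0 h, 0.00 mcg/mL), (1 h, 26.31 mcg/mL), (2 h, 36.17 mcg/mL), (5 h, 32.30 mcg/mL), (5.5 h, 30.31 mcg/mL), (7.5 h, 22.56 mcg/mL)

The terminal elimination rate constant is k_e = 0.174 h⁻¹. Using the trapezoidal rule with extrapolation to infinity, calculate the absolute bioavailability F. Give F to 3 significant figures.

Trapezoidal AUC_0→7.5 (transdermal patch):
  [0→1]: (0.00+26.31)/2 × 1 = 13.155
  [1→2]: (26.31+36.17)/2 × 1 = 31.24
  [2→5]: (36.17+32.30)/2 × 3 = 102.705
  [5→5.5]: (32.30+30.31)/2 × 0.5 = 15.6525
  [5.5→7.5]: (30.31+22.56)/2 × 2 = 52.87
  Sum = 215.6225 mcg/mL·h
Tail: C_last/k_e = 22.56/0.174 = 129.655
AUC_0→∞ (transdermal patch) = 215.6225 + 129.655 = 345.2775 mcg/mL·h
F = (AUC_ev/D_ev)/(AUC_iv/D_iv) = (345.2775/30)/(265/20) = 11.50925/13.25 = 0.8686

F = 0.869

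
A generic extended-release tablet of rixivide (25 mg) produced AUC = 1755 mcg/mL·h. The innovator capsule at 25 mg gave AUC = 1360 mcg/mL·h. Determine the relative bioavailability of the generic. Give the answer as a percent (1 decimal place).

F_rel = 129.0%

F_rel = (AUC_test/D_test) / (AUC_ref/D_ref)
      = (1755/25) / (1360/25)
      = 70.2 / 54.4 = 1.2904 = 129.04%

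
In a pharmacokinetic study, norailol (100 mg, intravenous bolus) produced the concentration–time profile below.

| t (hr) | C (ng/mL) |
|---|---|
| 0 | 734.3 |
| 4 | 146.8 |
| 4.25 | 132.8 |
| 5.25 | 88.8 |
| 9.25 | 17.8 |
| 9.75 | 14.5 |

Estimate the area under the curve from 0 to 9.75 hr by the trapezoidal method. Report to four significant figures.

Trapezoidal AUC_0→9.75:
  [0→4]: (734.3+146.8)/2 × 4 = 1762.2
  [4→4.25]: (146.8+132.8)/2 × 0.25 = 34.95
  [4.25→5.25]: (132.8+88.8)/2 × 1 = 110.8
  [5.25→9.25]: (88.8+17.8)/2 × 4 = 213.2
  [9.25→9.75]: (17.8+14.5)/2 × 0.5 = 8.075
  Sum = 2129.225 ng/mL·hr

AUC = 2129 ng/mL·hr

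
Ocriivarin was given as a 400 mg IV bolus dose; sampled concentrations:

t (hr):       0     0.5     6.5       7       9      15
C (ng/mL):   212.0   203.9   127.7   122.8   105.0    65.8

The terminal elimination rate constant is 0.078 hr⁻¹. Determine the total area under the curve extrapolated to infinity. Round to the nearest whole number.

AUC = 2745 ng/mL·hr

Trapezoidal AUC_0→15:
  [0→0.5]: (212.0+203.9)/2 × 0.5 = 103.975
  [0.5→6.5]: (203.9+127.7)/2 × 6 = 994.8
  [6.5→7]: (127.7+122.8)/2 × 0.5 = 62.625
  [7→9]: (122.8+105.0)/2 × 2 = 227.8
  [9→15]: (105.0+65.8)/2 × 6 = 512.4
  Sum = 1901.6 ng/mL·hr
Extrapolated tail: C_last / k_e = 65.8 / 0.078 = 843.590
AUC_0→∞ = 1901.6 + 843.590 = 2745.19 ng/mL·hr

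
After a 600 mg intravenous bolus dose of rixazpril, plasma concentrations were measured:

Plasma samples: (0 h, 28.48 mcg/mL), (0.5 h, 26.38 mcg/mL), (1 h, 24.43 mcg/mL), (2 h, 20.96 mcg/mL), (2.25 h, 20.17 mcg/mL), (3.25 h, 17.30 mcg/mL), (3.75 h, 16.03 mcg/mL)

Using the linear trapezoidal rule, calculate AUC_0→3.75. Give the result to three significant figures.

AUC = 81.3 mcg/mL·h

Trapezoidal AUC_0→3.75:
  [0→0.5]: (28.48+26.38)/2 × 0.5 = 13.715
  [0.5→1]: (26.38+24.43)/2 × 0.5 = 12.7025
  [1→2]: (24.43+20.96)/2 × 1 = 22.695
  [2→2.25]: (20.96+20.17)/2 × 0.25 = 5.14125
  [2.25→3.25]: (20.17+17.30)/2 × 1 = 18.735
  [3.25→3.75]: (17.30+16.03)/2 × 0.5 = 8.3325
  Sum = 81.32125 mcg/mL·h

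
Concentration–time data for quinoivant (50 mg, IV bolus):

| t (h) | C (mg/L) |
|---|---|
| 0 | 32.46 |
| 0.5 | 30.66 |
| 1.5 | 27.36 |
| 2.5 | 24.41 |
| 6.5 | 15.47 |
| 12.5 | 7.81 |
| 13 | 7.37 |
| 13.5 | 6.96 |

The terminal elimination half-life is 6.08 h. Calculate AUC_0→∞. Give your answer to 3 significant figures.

Trapezoidal AUC_0→13.5:
  [0→0.5]: (32.46+30.66)/2 × 0.5 = 15.78
  [0.5→1.5]: (30.66+27.36)/2 × 1 = 29.01
  [1.5→2.5]: (27.36+24.41)/2 × 1 = 25.885
  [2.5→6.5]: (24.41+15.47)/2 × 4 = 79.76
  [6.5→12.5]: (15.47+7.81)/2 × 6 = 69.84
  [12.5→13]: (7.81+7.37)/2 × 0.5 = 3.795
  [13→13.5]: (7.37+6.96)/2 × 0.5 = 3.5825
  Sum = 227.6525 mg/L·h
k_e = ln2 / t½ = 0.693147 / 6.08 = 0.1140 h^-1
Extrapolated tail: C_last / k_e = 6.96 / 0.114 = 61.053
AUC_0→∞ = 227.6525 + 61.053 = 288.7055 mg/L·h

AUC = 289 mg/L·h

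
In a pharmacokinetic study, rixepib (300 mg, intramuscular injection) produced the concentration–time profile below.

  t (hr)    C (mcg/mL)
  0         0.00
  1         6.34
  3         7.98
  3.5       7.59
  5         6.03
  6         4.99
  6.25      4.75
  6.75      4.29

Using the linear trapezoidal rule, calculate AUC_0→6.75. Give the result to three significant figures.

AUC = 40.6 mcg/mL·hr

Trapezoidal AUC_0→6.75:
  [0→1]: (0.00+6.34)/2 × 1 = 3.17
  [1→3]: (6.34+7.98)/2 × 2 = 14.32
  [3→3.5]: (7.98+7.59)/2 × 0.5 = 3.8925
  [3.5→5]: (7.59+6.03)/2 × 1.5 = 10.215
  [5→6]: (6.03+4.99)/2 × 1 = 5.51
  [6→6.25]: (4.99+4.75)/2 × 0.25 = 1.2175
  [6.25→6.75]: (4.75+4.29)/2 × 0.5 = 2.26
  Sum = 40.585 mcg/mL·hr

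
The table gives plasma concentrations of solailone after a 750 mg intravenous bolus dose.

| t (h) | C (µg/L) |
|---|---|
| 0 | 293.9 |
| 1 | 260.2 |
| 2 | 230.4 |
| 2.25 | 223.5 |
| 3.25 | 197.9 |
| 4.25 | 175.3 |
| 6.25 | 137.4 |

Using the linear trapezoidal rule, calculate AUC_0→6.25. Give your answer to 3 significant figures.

Trapezoidal AUC_0→6.25:
  [0→1]: (293.9+260.2)/2 × 1 = 277.05
  [1→2]: (260.2+230.4)/2 × 1 = 245.3
  [2→2.25]: (230.4+223.5)/2 × 0.25 = 56.7375
  [2.25→3.25]: (223.5+197.9)/2 × 1 = 210.7
  [3.25→4.25]: (197.9+175.3)/2 × 1 = 186.6
  [4.25→6.25]: (175.3+137.4)/2 × 2 = 312.7
  Sum = 1289.0875 µg/L·h

AUC = 1290 µg/L·h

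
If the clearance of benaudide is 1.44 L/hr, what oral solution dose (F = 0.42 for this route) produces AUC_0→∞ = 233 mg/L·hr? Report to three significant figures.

Dose = CL × AUC_0→∞ / F
     = 1.44 × 233 / 0.42 = 798.857 mg

Dose = 799 mg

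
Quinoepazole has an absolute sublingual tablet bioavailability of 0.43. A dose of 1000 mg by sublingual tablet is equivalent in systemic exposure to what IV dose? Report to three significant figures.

D_iv = 430 mg

Systemic exposure from an extravascular dose = F × D_ev, so the equivalent IV dose is F × D_ev.
D_iv = F × D_ev = 0.43 × 1000 = 430 mg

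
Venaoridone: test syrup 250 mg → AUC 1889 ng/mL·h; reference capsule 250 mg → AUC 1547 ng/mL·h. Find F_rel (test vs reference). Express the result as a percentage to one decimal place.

F_rel = 122.1%

F_rel = (AUC_test/D_test) / (AUC_ref/D_ref)
      = (1889/250) / (1547/250)
      = 7.556 / 6.188 = 1.2211 = 122.11%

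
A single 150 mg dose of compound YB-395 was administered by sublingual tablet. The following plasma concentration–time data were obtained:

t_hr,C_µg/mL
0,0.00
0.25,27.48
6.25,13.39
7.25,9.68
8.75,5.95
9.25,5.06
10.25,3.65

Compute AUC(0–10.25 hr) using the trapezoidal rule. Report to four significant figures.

Trapezoidal AUC_0→10.25:
  [0→0.25]: (0.00+27.48)/2 × 0.25 = 3.435
  [0.25→6.25]: (27.48+13.39)/2 × 6 = 122.61
  [6.25→7.25]: (13.39+9.68)/2 × 1 = 11.535
  [7.25→8.75]: (9.68+5.95)/2 × 1.5 = 11.7225
  [8.75→9.25]: (5.95+5.06)/2 × 0.5 = 2.7525
  [9.25→10.25]: (5.06+3.65)/2 × 1 = 4.355
  Sum = 156.41 µg/mL·hr

AUC = 156.4 µg/mL·hr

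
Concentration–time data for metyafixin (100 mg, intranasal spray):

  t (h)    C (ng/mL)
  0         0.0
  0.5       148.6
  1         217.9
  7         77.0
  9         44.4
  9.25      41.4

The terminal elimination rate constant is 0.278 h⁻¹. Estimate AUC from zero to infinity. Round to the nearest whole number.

AUC = 1295 ng/mL·h

Trapezoidal AUC_0→9.25:
  [0→0.5]: (0.0+148.6)/2 × 0.5 = 37.15
  [0.5→1]: (148.6+217.9)/2 × 0.5 = 91.625
  [1→7]: (217.9+77.0)/2 × 6 = 884.7
  [7→9]: (77.0+44.4)/2 × 2 = 121.4
  [9→9.25]: (44.4+41.4)/2 × 0.25 = 10.725
  Sum = 1145.6 ng/mL·h
Extrapolated tail: C_last / k_e = 41.4 / 0.278 = 148.921
AUC_0→∞ = 1145.6 + 148.921 = 1294.521 ng/mL·h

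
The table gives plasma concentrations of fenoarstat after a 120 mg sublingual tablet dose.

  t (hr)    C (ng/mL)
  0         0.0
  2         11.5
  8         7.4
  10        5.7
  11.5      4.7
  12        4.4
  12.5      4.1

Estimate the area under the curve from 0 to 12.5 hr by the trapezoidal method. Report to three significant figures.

Trapezoidal AUC_0→12.5:
  [0→2]: (0.0+11.5)/2 × 2 = 11.5
  [2→8]: (11.5+7.4)/2 × 6 = 56.7
  [8→10]: (7.4+5.7)/2 × 2 = 13.1
  [10→11.5]: (5.7+4.7)/2 × 1.5 = 7.8
  [11.5→12]: (4.7+4.4)/2 × 0.5 = 2.275
  [12→12.5]: (4.4+4.1)/2 × 0.5 = 2.125
  Sum = 93.5 ng/mL·hr

AUC = 93.5 ng/mL·hr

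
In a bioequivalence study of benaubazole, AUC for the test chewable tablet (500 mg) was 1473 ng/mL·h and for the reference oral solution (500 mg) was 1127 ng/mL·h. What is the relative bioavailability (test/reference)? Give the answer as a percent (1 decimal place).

F_rel = 130.7%

F_rel = (AUC_test/D_test) / (AUC_ref/D_ref)
      = (1473/500) / (1127/500)
      = 2.946 / 2.254 = 1.3070 = 130.70%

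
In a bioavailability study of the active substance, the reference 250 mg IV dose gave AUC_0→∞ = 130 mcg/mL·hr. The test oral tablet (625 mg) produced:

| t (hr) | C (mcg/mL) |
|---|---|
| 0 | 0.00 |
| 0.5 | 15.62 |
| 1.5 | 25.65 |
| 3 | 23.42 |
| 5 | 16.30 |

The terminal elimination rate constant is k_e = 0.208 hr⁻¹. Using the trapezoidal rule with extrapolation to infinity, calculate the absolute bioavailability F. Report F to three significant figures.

F = 0.552

Trapezoidal AUC_0→5 (oral tablet):
  [0→0.5]: (0.00+15.62)/2 × 0.5 = 3.905
  [0.5→1.5]: (15.62+25.65)/2 × 1 = 20.635
  [1.5→3]: (25.65+23.42)/2 × 1.5 = 36.8025
  [3→5]: (23.42+16.30)/2 × 2 = 39.72
  Sum = 101.0625 mcg/mL·hr
Tail: C_last/k_e = 16.30/0.208 = 78.365
AUC_0→∞ (oral tablet) = 101.0625 + 78.365 = 179.4275 mcg/mL·hr
F = (AUC_ev/D_ev)/(AUC_iv/D_iv) = (179.4275/625)/(130/250) = 0.287084/0.52 = 0.5521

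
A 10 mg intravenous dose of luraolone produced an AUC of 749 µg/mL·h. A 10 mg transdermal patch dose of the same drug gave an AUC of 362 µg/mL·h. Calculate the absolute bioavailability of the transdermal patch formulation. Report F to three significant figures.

F = (AUC_ev / D_ev) / (AUC_iv / D_iv)
  = (362/10) / (749/10)
  = 36.2 / 74.9 = 0.4833

F = 0.483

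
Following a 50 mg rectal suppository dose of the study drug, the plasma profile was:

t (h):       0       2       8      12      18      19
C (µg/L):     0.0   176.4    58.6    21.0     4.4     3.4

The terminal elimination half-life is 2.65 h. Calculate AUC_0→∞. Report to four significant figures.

Trapezoidal AUC_0→19:
  [0→2]: (0.0+176.4)/2 × 2 = 176.4
  [2→8]: (176.4+58.6)/2 × 6 = 705.0
  [8→12]: (58.6+21.0)/2 × 4 = 159.2
  [12→18]: (21.0+4.4)/2 × 6 = 76.2
  [18→19]: (4.4+3.4)/2 × 1 = 3.9
  Sum = 1120.7 µg/L·h
k_e = ln2 / t½ = 0.693147 / 2.65 = 0.2616 h^-1
Extrapolated tail: C_last / k_e = 3.4 / 0.2616 = 12.997
AUC_0→∞ = 1120.7 + 12.997 = 1133.697 µg/L·h

AUC = 1134 µg/L·h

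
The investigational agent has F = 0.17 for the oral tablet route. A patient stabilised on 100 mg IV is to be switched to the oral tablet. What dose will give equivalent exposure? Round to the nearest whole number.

For equal systemic exposure: F × D_ev = D_iv
D_ev = D_iv / F = 100 / 0.17 = 588.235 mg

D_oral = 588 mg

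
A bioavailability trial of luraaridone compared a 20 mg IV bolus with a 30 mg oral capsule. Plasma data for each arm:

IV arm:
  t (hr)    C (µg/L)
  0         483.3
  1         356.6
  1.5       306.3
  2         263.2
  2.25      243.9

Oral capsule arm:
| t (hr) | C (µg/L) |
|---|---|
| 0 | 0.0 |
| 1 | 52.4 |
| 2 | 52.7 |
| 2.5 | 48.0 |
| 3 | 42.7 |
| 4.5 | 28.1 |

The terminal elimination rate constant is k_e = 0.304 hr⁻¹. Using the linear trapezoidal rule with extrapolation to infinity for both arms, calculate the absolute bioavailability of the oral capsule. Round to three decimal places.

F = 0.114

Trapezoidal AUC_0→2.25 (IV):
  [0→1]: (483.3+356.6)/2 × 1 = 419.95
  [1→1.5]: (356.6+306.3)/2 × 0.5 = 165.725
  [1.5→2]: (306.3+263.2)/2 × 0.5 = 142.375
  [2→2.25]: (263.2+243.9)/2 × 0.25 = 63.3875
  Sum = 791.4375 µg/L·hr
IV tail: 243.9/0.304 = 802.303; AUC_iv,0→∞ = 791.4375 + 802.303 = 1593.7405 µg/L·hr
Trapezoidal AUC_0→4.5 (oral capsule):
  [0→1]: (0.0+52.4)/2 × 1 = 26.2
  [1→2]: (52.4+52.7)/2 × 1 = 52.55
  [2→2.5]: (52.7+48.0)/2 × 0.5 = 25.175
  [2.5→3]: (48.0+42.7)/2 × 0.5 = 22.675
  [3→4.5]: (42.7+28.1)/2 × 1.5 = 53.1
  Sum = 179.7 µg/L·hr
oral capsule tail: 28.1/0.304 = 92.434; AUC_ev,0→∞ = 179.7 + 92.434 = 272.134 µg/L·hr
F = (AUC_ev/D_ev)/(AUC_iv/D_iv) = (272.134/30)/(1593.7405/20) = 9.07113/79.687025 = 0.1138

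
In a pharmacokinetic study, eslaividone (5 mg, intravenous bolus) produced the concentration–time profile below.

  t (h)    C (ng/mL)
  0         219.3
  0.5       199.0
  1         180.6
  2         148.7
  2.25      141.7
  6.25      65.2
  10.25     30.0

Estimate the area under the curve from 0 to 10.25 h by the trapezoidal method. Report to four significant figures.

AUC = 1005 ng/mL·h

Trapezoidal AUC_0→10.25:
  [0→0.5]: (219.3+199.0)/2 × 0.5 = 104.575
  [0.5→1]: (199.0+180.6)/2 × 0.5 = 94.9
  [1→2]: (180.6+148.7)/2 × 1 = 164.65
  [2→2.25]: (148.7+141.7)/2 × 0.25 = 36.3
  [2.25→6.25]: (141.7+65.2)/2 × 4 = 413.8
  [6.25→10.25]: (65.2+30.0)/2 × 4 = 190.4
  Sum = 1004.625 ng/mL·h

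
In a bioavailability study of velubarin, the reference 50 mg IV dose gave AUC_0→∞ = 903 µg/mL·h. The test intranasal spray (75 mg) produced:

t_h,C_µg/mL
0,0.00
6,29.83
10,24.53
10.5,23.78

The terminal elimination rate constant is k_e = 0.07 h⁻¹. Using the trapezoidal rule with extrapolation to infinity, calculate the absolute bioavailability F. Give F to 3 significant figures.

F = 0.406

Trapezoidal AUC_0→10.5 (intranasal spray):
  [0→6]: (0.00+29.83)/2 × 6 = 89.49
  [6→10]: (29.83+24.53)/2 × 4 = 108.72
  [10→10.5]: (24.53+23.78)/2 × 0.5 = 12.0775
  Sum = 210.2875 µg/mL·h
Tail: C_last/k_e = 23.78/0.07 = 339.714
AUC_0→∞ (intranasal spray) = 210.2875 + 339.714 = 550.0015 µg/mL·h
F = (AUC_ev/D_ev)/(AUC_iv/D_iv) = (550.0015/75)/(903/50) = 7.33335/18.06 = 0.4061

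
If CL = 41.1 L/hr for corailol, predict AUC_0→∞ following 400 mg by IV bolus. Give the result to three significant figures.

AUC = 9.73 mg/L·hr

AUC_0→∞ = Dose_iv / CL
        = 400 / 41.1 = 9.73236 mg/L·hr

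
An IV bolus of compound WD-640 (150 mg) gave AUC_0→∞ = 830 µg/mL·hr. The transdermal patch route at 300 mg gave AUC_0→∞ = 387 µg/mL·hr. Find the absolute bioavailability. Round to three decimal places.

F = (AUC_ev / D_ev) / (AUC_iv / D_iv)
  = (387/300) / (830/150)
  = 1.29 / 5.53333 = 0.2331

F = 0.233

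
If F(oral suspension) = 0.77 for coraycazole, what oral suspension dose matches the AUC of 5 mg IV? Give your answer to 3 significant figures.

For equal systemic exposure: F × D_ev = D_iv
D_ev = D_iv / F = 5 / 0.77 = 6.49351 mg

D_oral = 6.49 mg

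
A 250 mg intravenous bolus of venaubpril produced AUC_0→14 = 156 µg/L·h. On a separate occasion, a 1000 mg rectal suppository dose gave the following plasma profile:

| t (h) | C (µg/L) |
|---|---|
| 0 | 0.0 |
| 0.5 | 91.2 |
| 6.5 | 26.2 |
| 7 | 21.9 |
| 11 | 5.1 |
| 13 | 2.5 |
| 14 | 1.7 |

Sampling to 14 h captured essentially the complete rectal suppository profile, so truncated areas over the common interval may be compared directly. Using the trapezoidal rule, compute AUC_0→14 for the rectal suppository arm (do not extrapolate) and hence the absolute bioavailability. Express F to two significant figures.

F = 0.72

Trapezoidal AUC_0→14 (rectal suppository):
  [0→0.5]: (0.0+91.2)/2 × 0.5 = 22.8
  [0.5→6.5]: (91.2+26.2)/2 × 6 = 352.2
  [6.5→7]: (26.2+21.9)/2 × 0.5 = 12.025
  [7→11]: (21.9+5.1)/2 × 4 = 54.0
  [11→13]: (5.1+2.5)/2 × 2 = 7.6
  [13→14]: (2.5+1.7)/2 × 1 = 2.1
  Sum = 450.725 µg/L·h
F = (AUC_ev/D_ev)/(AUC_iv/D_iv) = (450.725/1000)/(156/250) = 0.450725/0.624 = 0.7223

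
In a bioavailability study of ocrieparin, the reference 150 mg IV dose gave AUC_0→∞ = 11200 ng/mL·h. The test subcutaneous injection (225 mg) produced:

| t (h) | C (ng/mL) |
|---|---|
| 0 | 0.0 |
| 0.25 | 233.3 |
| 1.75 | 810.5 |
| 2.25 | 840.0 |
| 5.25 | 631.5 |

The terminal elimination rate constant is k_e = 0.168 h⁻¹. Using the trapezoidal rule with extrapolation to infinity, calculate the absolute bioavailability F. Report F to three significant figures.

Trapezoidal AUC_0→5.25 (subcutaneous injection):
  [0→0.25]: (0.0+233.3)/2 × 0.25 = 29.1625
  [0.25→1.75]: (233.3+810.5)/2 × 1.5 = 782.85
  [1.75→2.25]: (810.5+840.0)/2 × 0.5 = 412.625
  [2.25→5.25]: (840.0+631.5)/2 × 3 = 2207.25
  Sum = 3431.8875 ng/mL·h
Tail: C_last/k_e = 631.5/0.168 = 3758.929
AUC_0→∞ (subcutaneous injection) = 3431.8875 + 3758.929 = 7190.8165 ng/mL·h
F = (AUC_ev/D_ev)/(AUC_iv/D_iv) = (7190.8165/225)/(11200/150) = 31.9592/74.6667 = 0.4280

F = 0.428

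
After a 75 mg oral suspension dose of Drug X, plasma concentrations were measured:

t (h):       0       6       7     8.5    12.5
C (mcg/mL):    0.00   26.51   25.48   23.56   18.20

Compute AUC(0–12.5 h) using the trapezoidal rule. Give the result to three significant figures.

AUC = 226 mcg/mL·h

Trapezoidal AUC_0→12.5:
  [0→6]: (0.00+26.51)/2 × 6 = 79.53
  [6→7]: (26.51+25.48)/2 × 1 = 25.995
  [7→8.5]: (25.48+23.56)/2 × 1.5 = 36.78
  [8.5→12.5]: (23.56+18.20)/2 × 4 = 83.52
  Sum = 225.825 mcg/mL·h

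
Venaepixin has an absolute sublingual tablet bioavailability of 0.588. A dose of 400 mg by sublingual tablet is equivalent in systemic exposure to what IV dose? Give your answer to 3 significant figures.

Systemic exposure from an extravascular dose = F × D_ev, so the equivalent IV dose is F × D_ev.
D_iv = F × D_ev = 0.588 × 400 = 235.2 mg

D_iv = 235 mg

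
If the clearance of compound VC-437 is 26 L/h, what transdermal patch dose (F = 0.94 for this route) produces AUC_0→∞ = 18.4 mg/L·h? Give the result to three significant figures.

Dose = 509 mg

Dose = CL × AUC_0→∞ / F
     = 26 × 18.4 / 0.94 = 508.936 mg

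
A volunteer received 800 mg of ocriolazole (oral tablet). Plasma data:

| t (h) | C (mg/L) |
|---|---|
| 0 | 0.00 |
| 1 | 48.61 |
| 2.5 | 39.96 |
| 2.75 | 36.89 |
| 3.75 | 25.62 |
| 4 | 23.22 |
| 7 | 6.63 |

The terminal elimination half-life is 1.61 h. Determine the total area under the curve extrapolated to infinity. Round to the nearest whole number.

Trapezoidal AUC_0→7:
  [0→1]: (0.00+48.61)/2 × 1 = 24.305
  [1→2.5]: (48.61+39.96)/2 × 1.5 = 66.4275
  [2.5→2.75]: (39.96+36.89)/2 × 0.25 = 9.60625
  [2.75→3.75]: (36.89+25.62)/2 × 1 = 31.255
  [3.75→4]: (25.62+23.22)/2 × 0.25 = 6.105
  [4→7]: (23.22+6.63)/2 × 3 = 44.775
  Sum = 182.47375 mg/L·h
k_e = ln2 / t½ = 0.693147 / 1.61 = 0.4305 h^-1
Extrapolated tail: C_last / k_e = 6.63 / 0.4305 = 15.401
AUC_0→∞ = 182.47375 + 15.401 = 197.87475 mg/L·h

AUC = 198 mg/L·h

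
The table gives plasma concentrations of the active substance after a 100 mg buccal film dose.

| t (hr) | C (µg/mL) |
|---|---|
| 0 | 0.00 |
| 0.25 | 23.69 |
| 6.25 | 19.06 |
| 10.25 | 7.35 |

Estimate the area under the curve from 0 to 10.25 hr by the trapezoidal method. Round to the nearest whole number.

AUC = 184 µg/mL·hr

Trapezoidal AUC_0→10.25:
  [0→0.25]: (0.00+23.69)/2 × 0.25 = 2.96125
  [0.25→6.25]: (23.69+19.06)/2 × 6 = 128.25
  [6.25→10.25]: (19.06+7.35)/2 × 4 = 52.82
  Sum = 184.03125 µg/mL·hr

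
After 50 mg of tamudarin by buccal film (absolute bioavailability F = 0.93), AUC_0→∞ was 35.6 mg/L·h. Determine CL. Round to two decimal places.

CL = F × Dose / AUC_0→∞
   = 0.93 × 50 / 35.6 = 1.30618 L/h

CL = 1.31 L/h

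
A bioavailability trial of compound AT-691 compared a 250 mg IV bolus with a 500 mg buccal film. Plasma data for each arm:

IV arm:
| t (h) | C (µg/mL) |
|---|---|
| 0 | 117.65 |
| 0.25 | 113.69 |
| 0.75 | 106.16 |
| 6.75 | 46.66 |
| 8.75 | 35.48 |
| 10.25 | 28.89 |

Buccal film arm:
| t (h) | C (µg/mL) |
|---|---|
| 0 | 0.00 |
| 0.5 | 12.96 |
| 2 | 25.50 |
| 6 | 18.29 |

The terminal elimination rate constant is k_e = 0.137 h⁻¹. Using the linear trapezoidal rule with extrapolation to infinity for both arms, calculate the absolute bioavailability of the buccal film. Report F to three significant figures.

F = 0.143

Trapezoidal AUC_0→10.25 (IV):
  [0→0.25]: (117.65+113.69)/2 × 0.25 = 28.9175
  [0.25→0.75]: (113.69+106.16)/2 × 0.5 = 54.9625
  [0.75→6.75]: (106.16+46.66)/2 × 6 = 458.46
  [6.75→8.75]: (46.66+35.48)/2 × 2 = 82.14
  [8.75→10.25]: (35.48+28.89)/2 × 1.5 = 48.2775
  Sum = 672.7575 µg/mL·h
IV tail: 28.89/0.137 = 210.876; AUC_iv,0→∞ = 672.7575 + 210.876 = 883.6335 µg/mL·h
Trapezoidal AUC_0→6 (buccal film):
  [0→0.5]: (0.00+12.96)/2 × 0.5 = 3.24
  [0.5→2]: (12.96+25.50)/2 × 1.5 = 28.845
  [2→6]: (25.50+18.29)/2 × 4 = 87.58
  Sum = 119.665 µg/mL·h
buccal film tail: 18.29/0.137 = 133.504; AUC_ev,0→∞ = 119.665 + 133.504 = 253.169 µg/mL·h
F = (AUC_ev/D_ev)/(AUC_iv/D_iv) = (253.169/500)/(883.6335/250) = 0.506338/3.534534 = 0.1433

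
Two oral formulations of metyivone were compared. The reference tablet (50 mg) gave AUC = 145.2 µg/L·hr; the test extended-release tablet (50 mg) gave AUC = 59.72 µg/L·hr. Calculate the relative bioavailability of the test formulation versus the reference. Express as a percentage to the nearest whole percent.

F_rel = 41%

F_rel = (AUC_test/D_test) / (AUC_ref/D_ref)
      = (59.72/50) / (145.2/50)
      = 1.1944 / 2.904 = 0.4113 = 41.13%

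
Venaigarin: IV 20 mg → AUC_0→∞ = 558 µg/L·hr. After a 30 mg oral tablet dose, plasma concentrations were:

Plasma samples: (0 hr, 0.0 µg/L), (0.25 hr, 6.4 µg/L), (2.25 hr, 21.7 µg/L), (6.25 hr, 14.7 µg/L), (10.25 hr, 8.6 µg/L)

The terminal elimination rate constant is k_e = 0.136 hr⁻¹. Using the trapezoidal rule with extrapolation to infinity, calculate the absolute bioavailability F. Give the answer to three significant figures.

Trapezoidal AUC_0→10.25 (oral tablet):
  [0→0.25]: (0.0+6.4)/2 × 0.25 = 0.8
  [0.25→2.25]: (6.4+21.7)/2 × 2 = 28.1
  [2.25→6.25]: (21.7+14.7)/2 × 4 = 72.8
  [6.25→10.25]: (14.7+8.6)/2 × 4 = 46.6
  Sum = 148.3 µg/L·hr
Tail: C_last/k_e = 8.6/0.136 = 63.235
AUC_0→∞ (oral tablet) = 148.3 + 63.235 = 211.535 µg/L·hr
F = (AUC_ev/D_ev)/(AUC_iv/D_iv) = (211.535/30)/(558/20) = 7.05117/27.9 = 0.2527

F = 0.253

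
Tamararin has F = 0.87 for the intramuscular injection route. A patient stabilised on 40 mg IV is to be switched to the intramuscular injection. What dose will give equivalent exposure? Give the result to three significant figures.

For equal systemic exposure: F × D_ev = D_iv
D_ev = D_iv / F = 40 / 0.87 = 45.977 mg

D_intramuscular = 46.0 mg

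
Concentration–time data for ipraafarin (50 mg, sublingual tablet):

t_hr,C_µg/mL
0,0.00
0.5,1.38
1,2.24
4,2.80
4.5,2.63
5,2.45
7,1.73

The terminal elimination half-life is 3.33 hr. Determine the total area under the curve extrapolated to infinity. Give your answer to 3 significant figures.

Trapezoidal AUC_0→7:
  [0→0.5]: (0.00+1.38)/2 × 0.5 = 0.345
  [0.5→1]: (1.38+2.24)/2 × 0.5 = 0.905
  [1→4]: (2.24+2.80)/2 × 3 = 7.56
  [4→4.5]: (2.80+2.63)/2 × 0.5 = 1.3575
  [4.5→5]: (2.63+2.45)/2 × 0.5 = 1.27
  [5→7]: (2.45+1.73)/2 × 2 = 4.18
  Sum = 15.6175 µg/mL·hr
k_e = ln2 / t½ = 0.693147 / 3.33 = 0.2082 hr^-1
Extrapolated tail: C_last / k_e = 1.73 / 0.2082 = 8.309
AUC_0→∞ = 15.6175 + 8.309 = 23.9265 µg/mL·hr

AUC = 23.9 µg/mL·hr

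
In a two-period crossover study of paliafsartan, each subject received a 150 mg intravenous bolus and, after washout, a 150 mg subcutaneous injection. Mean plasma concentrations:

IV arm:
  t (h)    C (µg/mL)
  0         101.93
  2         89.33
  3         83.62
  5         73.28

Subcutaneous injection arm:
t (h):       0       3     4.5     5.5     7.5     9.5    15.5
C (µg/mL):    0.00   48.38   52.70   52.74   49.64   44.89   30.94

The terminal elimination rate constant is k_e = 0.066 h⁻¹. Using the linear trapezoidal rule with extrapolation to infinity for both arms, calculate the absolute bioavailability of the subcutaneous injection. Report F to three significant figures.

Trapezoidal AUC_0→5 (IV):
  [0→2]: (101.93+89.33)/2 × 2 = 191.26
  [2→3]: (89.33+83.62)/2 × 1 = 86.475
  [3→5]: (83.62+73.28)/2 × 2 = 156.9
  Sum = 434.635 µg/mL·h
IV tail: 73.28/0.066 = 1110.303; AUC_iv,0→∞ = 434.635 + 1110.303 = 1544.938 µg/mL·h
Trapezoidal AUC_0→15.5 (subcutaneous injection):
  [0→3]: (0.00+48.38)/2 × 3 = 72.57
  [3→4.5]: (48.38+52.70)/2 × 1.5 = 75.81
  [4.5→5.5]: (52.70+52.74)/2 × 1 = 52.72
  [5.5→7.5]: (52.74+49.64)/2 × 2 = 102.38
  [7.5→9.5]: (49.64+44.89)/2 × 2 = 94.53
  [9.5→15.5]: (44.89+30.94)/2 × 6 = 227.49
  Sum = 625.5 µg/mL·h
subcutaneous injection tail: 30.94/0.066 = 468.788; AUC_ev,0→∞ = 625.5 + 468.788 = 1094.288 µg/mL·h
F = (AUC_ev/D_ev)/(AUC_iv/D_iv) = (1094.288/150)/(1544.938/150) = 7.29525/10.2996 = 0.7083

F = 0.708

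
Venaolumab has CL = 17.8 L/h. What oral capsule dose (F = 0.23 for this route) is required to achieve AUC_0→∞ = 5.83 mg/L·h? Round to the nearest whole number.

Dose = CL × AUC_0→∞ / F
     = 17.8 × 5.83 / 0.23 = 451.191 mg

Dose = 451 mg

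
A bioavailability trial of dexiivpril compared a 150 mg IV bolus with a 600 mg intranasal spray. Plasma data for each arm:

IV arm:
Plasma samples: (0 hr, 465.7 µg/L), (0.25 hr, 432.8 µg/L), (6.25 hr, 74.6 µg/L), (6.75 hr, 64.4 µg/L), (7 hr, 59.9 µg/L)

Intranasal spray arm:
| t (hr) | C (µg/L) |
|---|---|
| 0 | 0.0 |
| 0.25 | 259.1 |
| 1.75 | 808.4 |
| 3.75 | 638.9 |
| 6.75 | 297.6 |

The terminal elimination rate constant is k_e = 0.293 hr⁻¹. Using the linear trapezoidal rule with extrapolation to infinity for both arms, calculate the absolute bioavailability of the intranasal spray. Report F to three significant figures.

Trapezoidal AUC_0→7 (IV):
  [0→0.25]: (465.7+432.8)/2 × 0.25 = 112.3125
  [0.25→6.25]: (432.8+74.6)/2 × 6 = 1522.2
  [6.25→6.75]: (74.6+64.4)/2 × 0.5 = 34.75
  [6.75→7]: (64.4+59.9)/2 × 0.25 = 15.5375
  Sum = 1684.8 µg/L·hr
IV tail: 59.9/0.293 = 204.437; AUC_iv,0→∞ = 1684.8 + 204.437 = 1889.237 µg/L·hr
Trapezoidal AUC_0→6.75 (intranasal spray):
  [0→0.25]: (0.0+259.1)/2 × 0.25 = 32.3875
  [0.25→1.75]: (259.1+808.4)/2 × 1.5 = 800.625
  [1.75→3.75]: (808.4+638.9)/2 × 2 = 1447.3
  [3.75→6.75]: (638.9+297.6)/2 × 3 = 1404.75
  Sum = 3685.0625 µg/L·hr
intranasal spray tail: 297.6/0.293 = 1015.700; AUC_ev,0→∞ = 3685.0625 + 1015.700 = 4700.7625 µg/L·hr
F = (AUC_ev/D_ev)/(AUC_iv/D_iv) = (4700.7625/600)/(1889.237/150) = 7.8346/12.5949 = 0.6220

F = 0.622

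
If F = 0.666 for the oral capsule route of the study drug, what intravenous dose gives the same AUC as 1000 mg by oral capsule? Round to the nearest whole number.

Systemic exposure from an extravascular dose = F × D_ev, so the equivalent IV dose is F × D_ev.
D_iv = F × D_ev = 0.666 × 1000 = 666 mg

D_iv = 666 mg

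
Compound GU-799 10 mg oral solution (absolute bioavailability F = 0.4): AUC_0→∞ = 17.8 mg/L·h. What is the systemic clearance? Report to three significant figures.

CL = F × Dose / AUC_0→∞
   = 0.4 × 10 / 17.8 = 0.224719 L/h

CL = 0.225 L/h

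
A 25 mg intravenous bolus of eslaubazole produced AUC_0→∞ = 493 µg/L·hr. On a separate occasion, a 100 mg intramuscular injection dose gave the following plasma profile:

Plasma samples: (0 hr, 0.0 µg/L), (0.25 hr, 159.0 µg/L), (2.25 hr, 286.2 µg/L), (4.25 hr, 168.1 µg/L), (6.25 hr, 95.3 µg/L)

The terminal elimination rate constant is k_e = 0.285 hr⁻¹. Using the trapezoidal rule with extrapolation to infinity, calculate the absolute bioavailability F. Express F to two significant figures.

Trapezoidal AUC_0→6.25 (intramuscular injection):
  [0→0.25]: (0.0+159.0)/2 × 0.25 = 19.875
  [0.25→2.25]: (159.0+286.2)/2 × 2 = 445.2
  [2.25→4.25]: (286.2+168.1)/2 × 2 = 454.3
  [4.25→6.25]: (168.1+95.3)/2 × 2 = 263.4
  Sum = 1182.775 µg/L·hr
Tail: C_last/k_e = 95.3/0.285 = 334.386
AUC_0→∞ (intramuscular injection) = 1182.775 + 334.386 = 1517.161 µg/L·hr
F = (AUC_ev/D_ev)/(AUC_iv/D_iv) = (1517.161/100)/(493/25) = 15.17161/19.72 = 0.7694

F = 0.77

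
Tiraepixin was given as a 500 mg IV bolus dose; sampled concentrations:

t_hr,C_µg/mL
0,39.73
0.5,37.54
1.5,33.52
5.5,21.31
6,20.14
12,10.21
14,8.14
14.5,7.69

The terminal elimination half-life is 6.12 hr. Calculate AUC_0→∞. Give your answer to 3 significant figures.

Trapezoidal AUC_0→14.5:
  [0→0.5]: (39.73+37.54)/2 × 0.5 = 19.3175
  [0.5→1.5]: (37.54+33.52)/2 × 1 = 35.53
  [1.5→5.5]: (33.52+21.31)/2 × 4 = 109.66
  [5.5→6]: (21.31+20.14)/2 × 0.5 = 10.3625
  [6→12]: (20.14+10.21)/2 × 6 = 91.05
  [12→14]: (10.21+8.14)/2 × 2 = 18.35
  [14→14.5]: (8.14+7.69)/2 × 0.5 = 3.9575
  Sum = 288.2275 µg/mL·hr
k_e = ln2 / t½ = 0.693147 / 6.12 = 0.1133 hr^-1
Extrapolated tail: C_last / k_e = 7.69 / 0.1133 = 67.873
AUC_0→∞ = 288.2275 + 67.873 = 356.1005 µg/mL·hr

AUC = 356 µg/mL·hr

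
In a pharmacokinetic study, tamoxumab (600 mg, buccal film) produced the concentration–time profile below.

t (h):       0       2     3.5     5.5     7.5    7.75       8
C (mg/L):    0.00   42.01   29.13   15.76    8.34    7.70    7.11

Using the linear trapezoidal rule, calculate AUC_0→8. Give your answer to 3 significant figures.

AUC = 168 mg/L·h

Trapezoidal AUC_0→8:
  [0→2]: (0.00+42.01)/2 × 2 = 42.01
  [2→3.5]: (42.01+29.13)/2 × 1.5 = 53.355
  [3.5→5.5]: (29.13+15.76)/2 × 2 = 44.89
  [5.5→7.5]: (15.76+8.34)/2 × 2 = 24.1
  [7.5→7.75]: (8.34+7.70)/2 × 0.25 = 2.005
  [7.75→8]: (7.70+7.11)/2 × 0.25 = 1.85125
  Sum = 168.21125 mg/L·h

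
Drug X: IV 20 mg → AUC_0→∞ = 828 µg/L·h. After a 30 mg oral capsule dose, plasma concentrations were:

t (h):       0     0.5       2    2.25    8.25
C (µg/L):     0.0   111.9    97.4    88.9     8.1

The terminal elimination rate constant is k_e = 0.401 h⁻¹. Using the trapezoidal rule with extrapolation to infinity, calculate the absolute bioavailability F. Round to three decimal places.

F = 0.418

Trapezoidal AUC_0→8.25 (oral capsule):
  [0→0.5]: (0.0+111.9)/2 × 0.5 = 27.975
  [0.5→2]: (111.9+97.4)/2 × 1.5 = 156.975
  [2→2.25]: (97.4+88.9)/2 × 0.25 = 23.2875
  [2.25→8.25]: (88.9+8.1)/2 × 6 = 291.0
  Sum = 499.2375 µg/L·h
Tail: C_last/k_e = 8.1/0.401 = 20.200
AUC_0→∞ (oral capsule) = 499.2375 + 20.200 = 519.4375 µg/L·h
F = (AUC_ev/D_ev)/(AUC_iv/D_iv) = (519.4375/30)/(828/20) = 17.3146/41.4 = 0.4182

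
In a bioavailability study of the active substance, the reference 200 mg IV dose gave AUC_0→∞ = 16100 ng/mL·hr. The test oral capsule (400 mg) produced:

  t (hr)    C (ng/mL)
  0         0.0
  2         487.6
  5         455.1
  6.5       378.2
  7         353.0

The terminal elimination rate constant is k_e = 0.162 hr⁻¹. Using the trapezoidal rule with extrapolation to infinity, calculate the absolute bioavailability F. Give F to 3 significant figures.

F = 0.152

Trapezoidal AUC_0→7 (oral capsule):
  [0→2]: (0.0+487.6)/2 × 2 = 487.6
  [2→5]: (487.6+455.1)/2 × 3 = 1414.05
  [5→6.5]: (455.1+378.2)/2 × 1.5 = 624.975
  [6.5→7]: (378.2+353.0)/2 × 0.5 = 182.8
  Sum = 2709.425 ng/mL·hr
Tail: C_last/k_e = 353.0/0.162 = 2179.012
AUC_0→∞ (oral capsule) = 2709.425 + 2179.012 = 4888.437 ng/mL·hr
F = (AUC_ev/D_ev)/(AUC_iv/D_iv) = (4888.437/400)/(16100/200) = 12.2211/80.5 = 0.1518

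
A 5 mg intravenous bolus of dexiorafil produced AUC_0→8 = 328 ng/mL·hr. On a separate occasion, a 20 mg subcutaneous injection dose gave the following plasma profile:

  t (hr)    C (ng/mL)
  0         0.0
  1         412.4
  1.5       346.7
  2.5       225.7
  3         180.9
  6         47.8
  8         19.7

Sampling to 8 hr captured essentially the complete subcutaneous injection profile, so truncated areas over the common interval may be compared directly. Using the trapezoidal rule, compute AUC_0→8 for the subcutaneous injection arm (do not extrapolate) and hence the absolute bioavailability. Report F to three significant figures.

Trapezoidal AUC_0→8 (subcutaneous injection):
  [0→1]: (0.0+412.4)/2 × 1 = 206.2
  [1→1.5]: (412.4+346.7)/2 × 0.5 = 189.775
  [1.5→2.5]: (346.7+225.7)/2 × 1 = 286.2
  [2.5→3]: (225.7+180.9)/2 × 0.5 = 101.65
  [3→6]: (180.9+47.8)/2 × 3 = 343.05
  [6→8]: (47.8+19.7)/2 × 2 = 67.5
  Sum = 1194.375 ng/mL·hr
F = (AUC_ev/D_ev)/(AUC_iv/D_iv) = (1194.375/20)/(328/5) = 59.71875/65.6 = 0.9103

F = 0.910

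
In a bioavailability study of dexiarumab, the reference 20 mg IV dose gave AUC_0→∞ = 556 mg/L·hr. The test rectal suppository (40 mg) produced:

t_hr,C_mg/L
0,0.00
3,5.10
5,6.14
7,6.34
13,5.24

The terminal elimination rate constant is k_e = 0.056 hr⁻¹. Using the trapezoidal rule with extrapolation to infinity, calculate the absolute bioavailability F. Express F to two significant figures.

F = 0.14

Trapezoidal AUC_0→13 (rectal suppository):
  [0→3]: (0.00+5.10)/2 × 3 = 7.65
  [3→5]: (5.10+6.14)/2 × 2 = 11.24
  [5→7]: (6.14+6.34)/2 × 2 = 12.48
  [7→13]: (6.34+5.24)/2 × 6 = 34.74
  Sum = 66.11 mg/L·hr
Tail: C_last/k_e = 5.24/0.056 = 93.571
AUC_0→∞ (rectal suppository) = 66.11 + 93.571 = 159.681 mg/L·hr
F = (AUC_ev/D_ev)/(AUC_iv/D_iv) = (159.681/40)/(556/20) = 3.992025/27.8 = 0.1436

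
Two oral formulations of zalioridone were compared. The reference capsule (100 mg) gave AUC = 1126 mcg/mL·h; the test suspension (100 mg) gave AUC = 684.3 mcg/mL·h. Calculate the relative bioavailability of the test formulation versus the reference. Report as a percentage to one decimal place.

F_rel = (AUC_test/D_test) / (AUC_ref/D_ref)
      = (684.3/100) / (1126/100)
      = 6.843 / 11.26 = 0.6077 = 60.77%

F_rel = 60.8%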